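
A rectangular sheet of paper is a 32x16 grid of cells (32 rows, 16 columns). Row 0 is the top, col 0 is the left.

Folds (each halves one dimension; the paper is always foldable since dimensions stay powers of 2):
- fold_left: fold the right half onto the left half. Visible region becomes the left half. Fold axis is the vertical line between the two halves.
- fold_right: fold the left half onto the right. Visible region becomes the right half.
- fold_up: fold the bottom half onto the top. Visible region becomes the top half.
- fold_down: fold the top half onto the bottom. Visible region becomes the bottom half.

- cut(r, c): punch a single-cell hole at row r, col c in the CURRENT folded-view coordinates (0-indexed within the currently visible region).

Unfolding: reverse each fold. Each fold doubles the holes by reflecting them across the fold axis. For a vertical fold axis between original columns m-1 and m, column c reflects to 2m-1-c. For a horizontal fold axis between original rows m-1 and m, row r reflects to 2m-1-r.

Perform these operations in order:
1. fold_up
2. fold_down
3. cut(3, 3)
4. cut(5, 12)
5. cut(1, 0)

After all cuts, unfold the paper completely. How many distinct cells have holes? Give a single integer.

Op 1 fold_up: fold axis h@16; visible region now rows[0,16) x cols[0,16) = 16x16
Op 2 fold_down: fold axis h@8; visible region now rows[8,16) x cols[0,16) = 8x16
Op 3 cut(3, 3): punch at orig (11,3); cuts so far [(11, 3)]; region rows[8,16) x cols[0,16) = 8x16
Op 4 cut(5, 12): punch at orig (13,12); cuts so far [(11, 3), (13, 12)]; region rows[8,16) x cols[0,16) = 8x16
Op 5 cut(1, 0): punch at orig (9,0); cuts so far [(9, 0), (11, 3), (13, 12)]; region rows[8,16) x cols[0,16) = 8x16
Unfold 1 (reflect across h@8): 6 holes -> [(2, 12), (4, 3), (6, 0), (9, 0), (11, 3), (13, 12)]
Unfold 2 (reflect across h@16): 12 holes -> [(2, 12), (4, 3), (6, 0), (9, 0), (11, 3), (13, 12), (18, 12), (20, 3), (22, 0), (25, 0), (27, 3), (29, 12)]

Answer: 12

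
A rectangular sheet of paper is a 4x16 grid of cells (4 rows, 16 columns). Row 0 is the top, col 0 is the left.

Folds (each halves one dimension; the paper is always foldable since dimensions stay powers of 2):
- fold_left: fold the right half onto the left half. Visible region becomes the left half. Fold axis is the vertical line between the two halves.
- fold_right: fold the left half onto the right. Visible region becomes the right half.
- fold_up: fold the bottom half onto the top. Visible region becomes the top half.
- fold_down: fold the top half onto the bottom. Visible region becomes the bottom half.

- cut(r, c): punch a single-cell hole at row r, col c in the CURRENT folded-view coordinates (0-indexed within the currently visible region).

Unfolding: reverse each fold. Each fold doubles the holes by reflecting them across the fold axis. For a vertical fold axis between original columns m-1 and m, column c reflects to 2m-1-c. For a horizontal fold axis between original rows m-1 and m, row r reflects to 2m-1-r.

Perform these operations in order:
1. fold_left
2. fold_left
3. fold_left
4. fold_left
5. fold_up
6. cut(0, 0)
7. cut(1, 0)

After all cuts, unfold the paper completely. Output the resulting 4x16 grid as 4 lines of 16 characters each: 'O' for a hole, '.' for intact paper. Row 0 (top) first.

Op 1 fold_left: fold axis v@8; visible region now rows[0,4) x cols[0,8) = 4x8
Op 2 fold_left: fold axis v@4; visible region now rows[0,4) x cols[0,4) = 4x4
Op 3 fold_left: fold axis v@2; visible region now rows[0,4) x cols[0,2) = 4x2
Op 4 fold_left: fold axis v@1; visible region now rows[0,4) x cols[0,1) = 4x1
Op 5 fold_up: fold axis h@2; visible region now rows[0,2) x cols[0,1) = 2x1
Op 6 cut(0, 0): punch at orig (0,0); cuts so far [(0, 0)]; region rows[0,2) x cols[0,1) = 2x1
Op 7 cut(1, 0): punch at orig (1,0); cuts so far [(0, 0), (1, 0)]; region rows[0,2) x cols[0,1) = 2x1
Unfold 1 (reflect across h@2): 4 holes -> [(0, 0), (1, 0), (2, 0), (3, 0)]
Unfold 2 (reflect across v@1): 8 holes -> [(0, 0), (0, 1), (1, 0), (1, 1), (2, 0), (2, 1), (3, 0), (3, 1)]
Unfold 3 (reflect across v@2): 16 holes -> [(0, 0), (0, 1), (0, 2), (0, 3), (1, 0), (1, 1), (1, 2), (1, 3), (2, 0), (2, 1), (2, 2), (2, 3), (3, 0), (3, 1), (3, 2), (3, 3)]
Unfold 4 (reflect across v@4): 32 holes -> [(0, 0), (0, 1), (0, 2), (0, 3), (0, 4), (0, 5), (0, 6), (0, 7), (1, 0), (1, 1), (1, 2), (1, 3), (1, 4), (1, 5), (1, 6), (1, 7), (2, 0), (2, 1), (2, 2), (2, 3), (2, 4), (2, 5), (2, 6), (2, 7), (3, 0), (3, 1), (3, 2), (3, 3), (3, 4), (3, 5), (3, 6), (3, 7)]
Unfold 5 (reflect across v@8): 64 holes -> [(0, 0), (0, 1), (0, 2), (0, 3), (0, 4), (0, 5), (0, 6), (0, 7), (0, 8), (0, 9), (0, 10), (0, 11), (0, 12), (0, 13), (0, 14), (0, 15), (1, 0), (1, 1), (1, 2), (1, 3), (1, 4), (1, 5), (1, 6), (1, 7), (1, 8), (1, 9), (1, 10), (1, 11), (1, 12), (1, 13), (1, 14), (1, 15), (2, 0), (2, 1), (2, 2), (2, 3), (2, 4), (2, 5), (2, 6), (2, 7), (2, 8), (2, 9), (2, 10), (2, 11), (2, 12), (2, 13), (2, 14), (2, 15), (3, 0), (3, 1), (3, 2), (3, 3), (3, 4), (3, 5), (3, 6), (3, 7), (3, 8), (3, 9), (3, 10), (3, 11), (3, 12), (3, 13), (3, 14), (3, 15)]

Answer: OOOOOOOOOOOOOOOO
OOOOOOOOOOOOOOOO
OOOOOOOOOOOOOOOO
OOOOOOOOOOOOOOOO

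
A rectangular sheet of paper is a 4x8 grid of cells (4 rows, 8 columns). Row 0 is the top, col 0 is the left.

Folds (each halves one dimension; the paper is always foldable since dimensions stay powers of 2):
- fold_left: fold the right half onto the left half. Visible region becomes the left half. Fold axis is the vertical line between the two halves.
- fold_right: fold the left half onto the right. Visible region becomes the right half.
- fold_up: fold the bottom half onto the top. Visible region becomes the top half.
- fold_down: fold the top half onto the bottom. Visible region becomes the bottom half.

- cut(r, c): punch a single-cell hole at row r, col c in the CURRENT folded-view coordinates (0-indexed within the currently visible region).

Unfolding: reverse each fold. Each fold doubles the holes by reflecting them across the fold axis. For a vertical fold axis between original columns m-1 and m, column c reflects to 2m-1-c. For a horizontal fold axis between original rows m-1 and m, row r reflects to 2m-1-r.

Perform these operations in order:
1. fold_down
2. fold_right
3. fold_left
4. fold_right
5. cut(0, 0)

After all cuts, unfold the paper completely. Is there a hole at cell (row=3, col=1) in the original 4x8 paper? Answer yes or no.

Answer: no

Derivation:
Op 1 fold_down: fold axis h@2; visible region now rows[2,4) x cols[0,8) = 2x8
Op 2 fold_right: fold axis v@4; visible region now rows[2,4) x cols[4,8) = 2x4
Op 3 fold_left: fold axis v@6; visible region now rows[2,4) x cols[4,6) = 2x2
Op 4 fold_right: fold axis v@5; visible region now rows[2,4) x cols[5,6) = 2x1
Op 5 cut(0, 0): punch at orig (2,5); cuts so far [(2, 5)]; region rows[2,4) x cols[5,6) = 2x1
Unfold 1 (reflect across v@5): 2 holes -> [(2, 4), (2, 5)]
Unfold 2 (reflect across v@6): 4 holes -> [(2, 4), (2, 5), (2, 6), (2, 7)]
Unfold 3 (reflect across v@4): 8 holes -> [(2, 0), (2, 1), (2, 2), (2, 3), (2, 4), (2, 5), (2, 6), (2, 7)]
Unfold 4 (reflect across h@2): 16 holes -> [(1, 0), (1, 1), (1, 2), (1, 3), (1, 4), (1, 5), (1, 6), (1, 7), (2, 0), (2, 1), (2, 2), (2, 3), (2, 4), (2, 5), (2, 6), (2, 7)]
Holes: [(1, 0), (1, 1), (1, 2), (1, 3), (1, 4), (1, 5), (1, 6), (1, 7), (2, 0), (2, 1), (2, 2), (2, 3), (2, 4), (2, 5), (2, 6), (2, 7)]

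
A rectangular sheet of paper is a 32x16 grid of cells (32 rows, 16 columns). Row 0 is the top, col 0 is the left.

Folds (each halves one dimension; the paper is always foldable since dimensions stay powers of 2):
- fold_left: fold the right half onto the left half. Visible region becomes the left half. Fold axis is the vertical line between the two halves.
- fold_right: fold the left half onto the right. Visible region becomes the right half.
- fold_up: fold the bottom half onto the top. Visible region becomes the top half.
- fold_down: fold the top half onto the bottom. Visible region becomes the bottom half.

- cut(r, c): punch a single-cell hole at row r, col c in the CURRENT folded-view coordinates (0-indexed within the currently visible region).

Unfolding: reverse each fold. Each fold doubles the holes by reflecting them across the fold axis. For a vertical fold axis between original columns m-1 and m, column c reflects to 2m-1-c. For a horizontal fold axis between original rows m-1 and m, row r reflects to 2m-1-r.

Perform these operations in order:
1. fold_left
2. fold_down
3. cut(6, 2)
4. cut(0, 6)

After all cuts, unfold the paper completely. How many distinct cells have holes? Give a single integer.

Answer: 8

Derivation:
Op 1 fold_left: fold axis v@8; visible region now rows[0,32) x cols[0,8) = 32x8
Op 2 fold_down: fold axis h@16; visible region now rows[16,32) x cols[0,8) = 16x8
Op 3 cut(6, 2): punch at orig (22,2); cuts so far [(22, 2)]; region rows[16,32) x cols[0,8) = 16x8
Op 4 cut(0, 6): punch at orig (16,6); cuts so far [(16, 6), (22, 2)]; region rows[16,32) x cols[0,8) = 16x8
Unfold 1 (reflect across h@16): 4 holes -> [(9, 2), (15, 6), (16, 6), (22, 2)]
Unfold 2 (reflect across v@8): 8 holes -> [(9, 2), (9, 13), (15, 6), (15, 9), (16, 6), (16, 9), (22, 2), (22, 13)]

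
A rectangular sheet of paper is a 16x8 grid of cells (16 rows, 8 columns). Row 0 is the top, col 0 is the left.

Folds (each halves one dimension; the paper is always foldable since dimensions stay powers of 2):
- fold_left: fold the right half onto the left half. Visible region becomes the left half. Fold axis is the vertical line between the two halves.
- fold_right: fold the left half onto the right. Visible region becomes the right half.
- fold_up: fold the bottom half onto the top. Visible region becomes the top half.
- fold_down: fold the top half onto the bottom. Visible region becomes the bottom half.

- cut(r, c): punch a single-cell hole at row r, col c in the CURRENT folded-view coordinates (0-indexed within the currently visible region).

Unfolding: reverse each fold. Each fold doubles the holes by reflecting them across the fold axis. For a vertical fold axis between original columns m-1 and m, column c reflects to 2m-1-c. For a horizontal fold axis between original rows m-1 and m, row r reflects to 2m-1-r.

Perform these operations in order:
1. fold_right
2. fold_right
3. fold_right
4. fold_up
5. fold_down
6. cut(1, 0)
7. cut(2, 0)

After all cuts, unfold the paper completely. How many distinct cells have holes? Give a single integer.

Answer: 64

Derivation:
Op 1 fold_right: fold axis v@4; visible region now rows[0,16) x cols[4,8) = 16x4
Op 2 fold_right: fold axis v@6; visible region now rows[0,16) x cols[6,8) = 16x2
Op 3 fold_right: fold axis v@7; visible region now rows[0,16) x cols[7,8) = 16x1
Op 4 fold_up: fold axis h@8; visible region now rows[0,8) x cols[7,8) = 8x1
Op 5 fold_down: fold axis h@4; visible region now rows[4,8) x cols[7,8) = 4x1
Op 6 cut(1, 0): punch at orig (5,7); cuts so far [(5, 7)]; region rows[4,8) x cols[7,8) = 4x1
Op 7 cut(2, 0): punch at orig (6,7); cuts so far [(5, 7), (6, 7)]; region rows[4,8) x cols[7,8) = 4x1
Unfold 1 (reflect across h@4): 4 holes -> [(1, 7), (2, 7), (5, 7), (6, 7)]
Unfold 2 (reflect across h@8): 8 holes -> [(1, 7), (2, 7), (5, 7), (6, 7), (9, 7), (10, 7), (13, 7), (14, 7)]
Unfold 3 (reflect across v@7): 16 holes -> [(1, 6), (1, 7), (2, 6), (2, 7), (5, 6), (5, 7), (6, 6), (6, 7), (9, 6), (9, 7), (10, 6), (10, 7), (13, 6), (13, 7), (14, 6), (14, 7)]
Unfold 4 (reflect across v@6): 32 holes -> [(1, 4), (1, 5), (1, 6), (1, 7), (2, 4), (2, 5), (2, 6), (2, 7), (5, 4), (5, 5), (5, 6), (5, 7), (6, 4), (6, 5), (6, 6), (6, 7), (9, 4), (9, 5), (9, 6), (9, 7), (10, 4), (10, 5), (10, 6), (10, 7), (13, 4), (13, 5), (13, 6), (13, 7), (14, 4), (14, 5), (14, 6), (14, 7)]
Unfold 5 (reflect across v@4): 64 holes -> [(1, 0), (1, 1), (1, 2), (1, 3), (1, 4), (1, 5), (1, 6), (1, 7), (2, 0), (2, 1), (2, 2), (2, 3), (2, 4), (2, 5), (2, 6), (2, 7), (5, 0), (5, 1), (5, 2), (5, 3), (5, 4), (5, 5), (5, 6), (5, 7), (6, 0), (6, 1), (6, 2), (6, 3), (6, 4), (6, 5), (6, 6), (6, 7), (9, 0), (9, 1), (9, 2), (9, 3), (9, 4), (9, 5), (9, 6), (9, 7), (10, 0), (10, 1), (10, 2), (10, 3), (10, 4), (10, 5), (10, 6), (10, 7), (13, 0), (13, 1), (13, 2), (13, 3), (13, 4), (13, 5), (13, 6), (13, 7), (14, 0), (14, 1), (14, 2), (14, 3), (14, 4), (14, 5), (14, 6), (14, 7)]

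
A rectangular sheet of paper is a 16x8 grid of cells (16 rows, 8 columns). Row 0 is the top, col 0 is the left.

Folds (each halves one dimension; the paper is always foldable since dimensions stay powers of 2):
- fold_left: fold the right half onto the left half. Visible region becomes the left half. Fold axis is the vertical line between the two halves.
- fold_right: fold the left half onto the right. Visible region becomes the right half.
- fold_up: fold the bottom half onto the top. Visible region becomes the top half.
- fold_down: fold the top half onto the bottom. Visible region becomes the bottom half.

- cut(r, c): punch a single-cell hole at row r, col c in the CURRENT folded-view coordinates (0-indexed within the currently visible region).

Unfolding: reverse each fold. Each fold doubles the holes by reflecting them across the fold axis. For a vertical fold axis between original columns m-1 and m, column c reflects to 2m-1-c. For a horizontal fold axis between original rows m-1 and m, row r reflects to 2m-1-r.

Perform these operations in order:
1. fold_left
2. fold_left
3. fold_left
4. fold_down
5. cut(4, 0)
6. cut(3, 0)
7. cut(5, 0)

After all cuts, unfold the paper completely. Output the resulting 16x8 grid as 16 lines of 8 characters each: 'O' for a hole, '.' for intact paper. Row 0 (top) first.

Op 1 fold_left: fold axis v@4; visible region now rows[0,16) x cols[0,4) = 16x4
Op 2 fold_left: fold axis v@2; visible region now rows[0,16) x cols[0,2) = 16x2
Op 3 fold_left: fold axis v@1; visible region now rows[0,16) x cols[0,1) = 16x1
Op 4 fold_down: fold axis h@8; visible region now rows[8,16) x cols[0,1) = 8x1
Op 5 cut(4, 0): punch at orig (12,0); cuts so far [(12, 0)]; region rows[8,16) x cols[0,1) = 8x1
Op 6 cut(3, 0): punch at orig (11,0); cuts so far [(11, 0), (12, 0)]; region rows[8,16) x cols[0,1) = 8x1
Op 7 cut(5, 0): punch at orig (13,0); cuts so far [(11, 0), (12, 0), (13, 0)]; region rows[8,16) x cols[0,1) = 8x1
Unfold 1 (reflect across h@8): 6 holes -> [(2, 0), (3, 0), (4, 0), (11, 0), (12, 0), (13, 0)]
Unfold 2 (reflect across v@1): 12 holes -> [(2, 0), (2, 1), (3, 0), (3, 1), (4, 0), (4, 1), (11, 0), (11, 1), (12, 0), (12, 1), (13, 0), (13, 1)]
Unfold 3 (reflect across v@2): 24 holes -> [(2, 0), (2, 1), (2, 2), (2, 3), (3, 0), (3, 1), (3, 2), (3, 3), (4, 0), (4, 1), (4, 2), (4, 3), (11, 0), (11, 1), (11, 2), (11, 3), (12, 0), (12, 1), (12, 2), (12, 3), (13, 0), (13, 1), (13, 2), (13, 3)]
Unfold 4 (reflect across v@4): 48 holes -> [(2, 0), (2, 1), (2, 2), (2, 3), (2, 4), (2, 5), (2, 6), (2, 7), (3, 0), (3, 1), (3, 2), (3, 3), (3, 4), (3, 5), (3, 6), (3, 7), (4, 0), (4, 1), (4, 2), (4, 3), (4, 4), (4, 5), (4, 6), (4, 7), (11, 0), (11, 1), (11, 2), (11, 3), (11, 4), (11, 5), (11, 6), (11, 7), (12, 0), (12, 1), (12, 2), (12, 3), (12, 4), (12, 5), (12, 6), (12, 7), (13, 0), (13, 1), (13, 2), (13, 3), (13, 4), (13, 5), (13, 6), (13, 7)]

Answer: ........
........
OOOOOOOO
OOOOOOOO
OOOOOOOO
........
........
........
........
........
........
OOOOOOOO
OOOOOOOO
OOOOOOOO
........
........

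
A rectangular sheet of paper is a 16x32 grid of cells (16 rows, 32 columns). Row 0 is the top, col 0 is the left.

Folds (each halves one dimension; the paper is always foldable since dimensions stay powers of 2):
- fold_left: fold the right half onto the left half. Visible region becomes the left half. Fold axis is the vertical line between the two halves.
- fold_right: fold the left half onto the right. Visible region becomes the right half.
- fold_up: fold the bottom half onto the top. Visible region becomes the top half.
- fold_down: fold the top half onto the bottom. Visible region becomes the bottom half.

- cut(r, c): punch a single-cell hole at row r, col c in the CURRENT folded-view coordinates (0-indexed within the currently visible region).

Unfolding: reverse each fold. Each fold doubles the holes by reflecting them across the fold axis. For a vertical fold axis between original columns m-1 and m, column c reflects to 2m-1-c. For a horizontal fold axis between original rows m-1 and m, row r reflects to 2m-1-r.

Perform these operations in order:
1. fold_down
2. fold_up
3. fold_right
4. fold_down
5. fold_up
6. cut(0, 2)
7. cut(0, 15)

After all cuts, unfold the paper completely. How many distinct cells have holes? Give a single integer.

Answer: 64

Derivation:
Op 1 fold_down: fold axis h@8; visible region now rows[8,16) x cols[0,32) = 8x32
Op 2 fold_up: fold axis h@12; visible region now rows[8,12) x cols[0,32) = 4x32
Op 3 fold_right: fold axis v@16; visible region now rows[8,12) x cols[16,32) = 4x16
Op 4 fold_down: fold axis h@10; visible region now rows[10,12) x cols[16,32) = 2x16
Op 5 fold_up: fold axis h@11; visible region now rows[10,11) x cols[16,32) = 1x16
Op 6 cut(0, 2): punch at orig (10,18); cuts so far [(10, 18)]; region rows[10,11) x cols[16,32) = 1x16
Op 7 cut(0, 15): punch at orig (10,31); cuts so far [(10, 18), (10, 31)]; region rows[10,11) x cols[16,32) = 1x16
Unfold 1 (reflect across h@11): 4 holes -> [(10, 18), (10, 31), (11, 18), (11, 31)]
Unfold 2 (reflect across h@10): 8 holes -> [(8, 18), (8, 31), (9, 18), (9, 31), (10, 18), (10, 31), (11, 18), (11, 31)]
Unfold 3 (reflect across v@16): 16 holes -> [(8, 0), (8, 13), (8, 18), (8, 31), (9, 0), (9, 13), (9, 18), (9, 31), (10, 0), (10, 13), (10, 18), (10, 31), (11, 0), (11, 13), (11, 18), (11, 31)]
Unfold 4 (reflect across h@12): 32 holes -> [(8, 0), (8, 13), (8, 18), (8, 31), (9, 0), (9, 13), (9, 18), (9, 31), (10, 0), (10, 13), (10, 18), (10, 31), (11, 0), (11, 13), (11, 18), (11, 31), (12, 0), (12, 13), (12, 18), (12, 31), (13, 0), (13, 13), (13, 18), (13, 31), (14, 0), (14, 13), (14, 18), (14, 31), (15, 0), (15, 13), (15, 18), (15, 31)]
Unfold 5 (reflect across h@8): 64 holes -> [(0, 0), (0, 13), (0, 18), (0, 31), (1, 0), (1, 13), (1, 18), (1, 31), (2, 0), (2, 13), (2, 18), (2, 31), (3, 0), (3, 13), (3, 18), (3, 31), (4, 0), (4, 13), (4, 18), (4, 31), (5, 0), (5, 13), (5, 18), (5, 31), (6, 0), (6, 13), (6, 18), (6, 31), (7, 0), (7, 13), (7, 18), (7, 31), (8, 0), (8, 13), (8, 18), (8, 31), (9, 0), (9, 13), (9, 18), (9, 31), (10, 0), (10, 13), (10, 18), (10, 31), (11, 0), (11, 13), (11, 18), (11, 31), (12, 0), (12, 13), (12, 18), (12, 31), (13, 0), (13, 13), (13, 18), (13, 31), (14, 0), (14, 13), (14, 18), (14, 31), (15, 0), (15, 13), (15, 18), (15, 31)]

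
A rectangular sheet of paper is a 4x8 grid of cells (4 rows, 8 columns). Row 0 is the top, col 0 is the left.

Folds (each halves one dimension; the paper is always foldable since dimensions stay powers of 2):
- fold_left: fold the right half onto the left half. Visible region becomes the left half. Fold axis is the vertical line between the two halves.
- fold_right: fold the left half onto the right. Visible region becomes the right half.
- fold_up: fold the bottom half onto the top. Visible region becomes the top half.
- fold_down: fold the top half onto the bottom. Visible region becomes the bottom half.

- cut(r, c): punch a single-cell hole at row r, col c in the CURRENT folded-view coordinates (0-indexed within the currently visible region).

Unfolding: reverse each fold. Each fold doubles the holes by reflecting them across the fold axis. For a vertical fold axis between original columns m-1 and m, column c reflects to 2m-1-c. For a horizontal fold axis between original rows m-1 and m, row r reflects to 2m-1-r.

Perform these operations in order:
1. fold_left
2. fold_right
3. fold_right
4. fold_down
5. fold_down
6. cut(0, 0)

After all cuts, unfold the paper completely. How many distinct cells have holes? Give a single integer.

Answer: 32

Derivation:
Op 1 fold_left: fold axis v@4; visible region now rows[0,4) x cols[0,4) = 4x4
Op 2 fold_right: fold axis v@2; visible region now rows[0,4) x cols[2,4) = 4x2
Op 3 fold_right: fold axis v@3; visible region now rows[0,4) x cols[3,4) = 4x1
Op 4 fold_down: fold axis h@2; visible region now rows[2,4) x cols[3,4) = 2x1
Op 5 fold_down: fold axis h@3; visible region now rows[3,4) x cols[3,4) = 1x1
Op 6 cut(0, 0): punch at orig (3,3); cuts so far [(3, 3)]; region rows[3,4) x cols[3,4) = 1x1
Unfold 1 (reflect across h@3): 2 holes -> [(2, 3), (3, 3)]
Unfold 2 (reflect across h@2): 4 holes -> [(0, 3), (1, 3), (2, 3), (3, 3)]
Unfold 3 (reflect across v@3): 8 holes -> [(0, 2), (0, 3), (1, 2), (1, 3), (2, 2), (2, 3), (3, 2), (3, 3)]
Unfold 4 (reflect across v@2): 16 holes -> [(0, 0), (0, 1), (0, 2), (0, 3), (1, 0), (1, 1), (1, 2), (1, 3), (2, 0), (2, 1), (2, 2), (2, 3), (3, 0), (3, 1), (3, 2), (3, 3)]
Unfold 5 (reflect across v@4): 32 holes -> [(0, 0), (0, 1), (0, 2), (0, 3), (0, 4), (0, 5), (0, 6), (0, 7), (1, 0), (1, 1), (1, 2), (1, 3), (1, 4), (1, 5), (1, 6), (1, 7), (2, 0), (2, 1), (2, 2), (2, 3), (2, 4), (2, 5), (2, 6), (2, 7), (3, 0), (3, 1), (3, 2), (3, 3), (3, 4), (3, 5), (3, 6), (3, 7)]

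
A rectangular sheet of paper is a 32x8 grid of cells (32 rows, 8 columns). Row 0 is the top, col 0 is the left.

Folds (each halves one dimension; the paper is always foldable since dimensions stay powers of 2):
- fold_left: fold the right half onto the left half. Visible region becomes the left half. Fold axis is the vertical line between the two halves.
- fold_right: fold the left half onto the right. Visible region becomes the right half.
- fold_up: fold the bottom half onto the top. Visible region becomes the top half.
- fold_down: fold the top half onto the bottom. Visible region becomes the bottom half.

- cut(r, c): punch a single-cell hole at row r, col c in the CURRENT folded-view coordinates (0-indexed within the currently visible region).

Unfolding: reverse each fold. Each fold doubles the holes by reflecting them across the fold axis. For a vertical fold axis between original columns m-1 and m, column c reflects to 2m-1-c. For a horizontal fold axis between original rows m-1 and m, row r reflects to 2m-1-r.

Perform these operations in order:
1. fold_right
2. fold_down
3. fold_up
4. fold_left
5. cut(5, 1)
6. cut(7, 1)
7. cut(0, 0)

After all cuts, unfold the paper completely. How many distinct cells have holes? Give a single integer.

Op 1 fold_right: fold axis v@4; visible region now rows[0,32) x cols[4,8) = 32x4
Op 2 fold_down: fold axis h@16; visible region now rows[16,32) x cols[4,8) = 16x4
Op 3 fold_up: fold axis h@24; visible region now rows[16,24) x cols[4,8) = 8x4
Op 4 fold_left: fold axis v@6; visible region now rows[16,24) x cols[4,6) = 8x2
Op 5 cut(5, 1): punch at orig (21,5); cuts so far [(21, 5)]; region rows[16,24) x cols[4,6) = 8x2
Op 6 cut(7, 1): punch at orig (23,5); cuts so far [(21, 5), (23, 5)]; region rows[16,24) x cols[4,6) = 8x2
Op 7 cut(0, 0): punch at orig (16,4); cuts so far [(16, 4), (21, 5), (23, 5)]; region rows[16,24) x cols[4,6) = 8x2
Unfold 1 (reflect across v@6): 6 holes -> [(16, 4), (16, 7), (21, 5), (21, 6), (23, 5), (23, 6)]
Unfold 2 (reflect across h@24): 12 holes -> [(16, 4), (16, 7), (21, 5), (21, 6), (23, 5), (23, 6), (24, 5), (24, 6), (26, 5), (26, 6), (31, 4), (31, 7)]
Unfold 3 (reflect across h@16): 24 holes -> [(0, 4), (0, 7), (5, 5), (5, 6), (7, 5), (7, 6), (8, 5), (8, 6), (10, 5), (10, 6), (15, 4), (15, 7), (16, 4), (16, 7), (21, 5), (21, 6), (23, 5), (23, 6), (24, 5), (24, 6), (26, 5), (26, 6), (31, 4), (31, 7)]
Unfold 4 (reflect across v@4): 48 holes -> [(0, 0), (0, 3), (0, 4), (0, 7), (5, 1), (5, 2), (5, 5), (5, 6), (7, 1), (7, 2), (7, 5), (7, 6), (8, 1), (8, 2), (8, 5), (8, 6), (10, 1), (10, 2), (10, 5), (10, 6), (15, 0), (15, 3), (15, 4), (15, 7), (16, 0), (16, 3), (16, 4), (16, 7), (21, 1), (21, 2), (21, 5), (21, 6), (23, 1), (23, 2), (23, 5), (23, 6), (24, 1), (24, 2), (24, 5), (24, 6), (26, 1), (26, 2), (26, 5), (26, 6), (31, 0), (31, 3), (31, 4), (31, 7)]

Answer: 48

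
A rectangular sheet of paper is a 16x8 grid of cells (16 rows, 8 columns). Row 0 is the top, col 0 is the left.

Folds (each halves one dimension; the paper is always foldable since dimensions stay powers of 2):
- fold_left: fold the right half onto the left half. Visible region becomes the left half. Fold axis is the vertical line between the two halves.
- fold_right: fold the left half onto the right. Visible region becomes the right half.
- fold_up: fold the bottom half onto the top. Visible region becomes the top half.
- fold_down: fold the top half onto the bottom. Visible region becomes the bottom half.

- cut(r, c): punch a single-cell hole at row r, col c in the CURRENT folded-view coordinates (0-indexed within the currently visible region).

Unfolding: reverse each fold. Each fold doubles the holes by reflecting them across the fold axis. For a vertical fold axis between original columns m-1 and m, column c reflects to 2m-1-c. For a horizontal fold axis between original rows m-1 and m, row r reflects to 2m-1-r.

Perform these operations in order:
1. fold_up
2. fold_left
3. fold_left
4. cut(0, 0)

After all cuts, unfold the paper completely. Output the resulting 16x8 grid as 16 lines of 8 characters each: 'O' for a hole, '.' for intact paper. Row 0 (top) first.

Answer: O..OO..O
........
........
........
........
........
........
........
........
........
........
........
........
........
........
O..OO..O

Derivation:
Op 1 fold_up: fold axis h@8; visible region now rows[0,8) x cols[0,8) = 8x8
Op 2 fold_left: fold axis v@4; visible region now rows[0,8) x cols[0,4) = 8x4
Op 3 fold_left: fold axis v@2; visible region now rows[0,8) x cols[0,2) = 8x2
Op 4 cut(0, 0): punch at orig (0,0); cuts so far [(0, 0)]; region rows[0,8) x cols[0,2) = 8x2
Unfold 1 (reflect across v@2): 2 holes -> [(0, 0), (0, 3)]
Unfold 2 (reflect across v@4): 4 holes -> [(0, 0), (0, 3), (0, 4), (0, 7)]
Unfold 3 (reflect across h@8): 8 holes -> [(0, 0), (0, 3), (0, 4), (0, 7), (15, 0), (15, 3), (15, 4), (15, 7)]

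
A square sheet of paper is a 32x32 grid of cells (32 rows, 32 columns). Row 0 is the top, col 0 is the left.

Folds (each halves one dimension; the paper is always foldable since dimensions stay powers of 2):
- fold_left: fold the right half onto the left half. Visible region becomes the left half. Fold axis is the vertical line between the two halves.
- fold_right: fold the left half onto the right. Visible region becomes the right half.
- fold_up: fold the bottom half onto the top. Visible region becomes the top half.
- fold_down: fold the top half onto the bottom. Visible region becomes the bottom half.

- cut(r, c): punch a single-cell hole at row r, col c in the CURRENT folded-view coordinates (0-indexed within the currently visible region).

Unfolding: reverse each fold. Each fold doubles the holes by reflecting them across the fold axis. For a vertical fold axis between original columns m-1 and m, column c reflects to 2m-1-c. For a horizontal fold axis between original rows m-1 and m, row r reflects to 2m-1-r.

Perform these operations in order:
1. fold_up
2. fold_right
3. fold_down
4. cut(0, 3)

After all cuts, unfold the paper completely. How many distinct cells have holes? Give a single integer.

Answer: 8

Derivation:
Op 1 fold_up: fold axis h@16; visible region now rows[0,16) x cols[0,32) = 16x32
Op 2 fold_right: fold axis v@16; visible region now rows[0,16) x cols[16,32) = 16x16
Op 3 fold_down: fold axis h@8; visible region now rows[8,16) x cols[16,32) = 8x16
Op 4 cut(0, 3): punch at orig (8,19); cuts so far [(8, 19)]; region rows[8,16) x cols[16,32) = 8x16
Unfold 1 (reflect across h@8): 2 holes -> [(7, 19), (8, 19)]
Unfold 2 (reflect across v@16): 4 holes -> [(7, 12), (7, 19), (8, 12), (8, 19)]
Unfold 3 (reflect across h@16): 8 holes -> [(7, 12), (7, 19), (8, 12), (8, 19), (23, 12), (23, 19), (24, 12), (24, 19)]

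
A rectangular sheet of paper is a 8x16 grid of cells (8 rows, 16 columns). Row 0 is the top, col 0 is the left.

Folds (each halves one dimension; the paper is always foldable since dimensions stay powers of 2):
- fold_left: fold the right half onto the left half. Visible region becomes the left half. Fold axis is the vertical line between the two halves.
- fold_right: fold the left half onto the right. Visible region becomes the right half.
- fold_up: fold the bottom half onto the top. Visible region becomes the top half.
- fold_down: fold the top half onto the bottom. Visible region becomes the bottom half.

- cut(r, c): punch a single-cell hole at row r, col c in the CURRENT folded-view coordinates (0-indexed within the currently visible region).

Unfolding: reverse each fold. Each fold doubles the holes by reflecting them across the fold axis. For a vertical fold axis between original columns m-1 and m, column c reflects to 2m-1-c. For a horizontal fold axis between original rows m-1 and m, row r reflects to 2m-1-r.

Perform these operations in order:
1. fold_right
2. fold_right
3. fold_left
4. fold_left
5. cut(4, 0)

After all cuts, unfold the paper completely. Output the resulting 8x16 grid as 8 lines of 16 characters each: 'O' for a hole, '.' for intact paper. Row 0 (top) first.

Answer: ................
................
................
................
OOOOOOOOOOOOOOOO
................
................
................

Derivation:
Op 1 fold_right: fold axis v@8; visible region now rows[0,8) x cols[8,16) = 8x8
Op 2 fold_right: fold axis v@12; visible region now rows[0,8) x cols[12,16) = 8x4
Op 3 fold_left: fold axis v@14; visible region now rows[0,8) x cols[12,14) = 8x2
Op 4 fold_left: fold axis v@13; visible region now rows[0,8) x cols[12,13) = 8x1
Op 5 cut(4, 0): punch at orig (4,12); cuts so far [(4, 12)]; region rows[0,8) x cols[12,13) = 8x1
Unfold 1 (reflect across v@13): 2 holes -> [(4, 12), (4, 13)]
Unfold 2 (reflect across v@14): 4 holes -> [(4, 12), (4, 13), (4, 14), (4, 15)]
Unfold 3 (reflect across v@12): 8 holes -> [(4, 8), (4, 9), (4, 10), (4, 11), (4, 12), (4, 13), (4, 14), (4, 15)]
Unfold 4 (reflect across v@8): 16 holes -> [(4, 0), (4, 1), (4, 2), (4, 3), (4, 4), (4, 5), (4, 6), (4, 7), (4, 8), (4, 9), (4, 10), (4, 11), (4, 12), (4, 13), (4, 14), (4, 15)]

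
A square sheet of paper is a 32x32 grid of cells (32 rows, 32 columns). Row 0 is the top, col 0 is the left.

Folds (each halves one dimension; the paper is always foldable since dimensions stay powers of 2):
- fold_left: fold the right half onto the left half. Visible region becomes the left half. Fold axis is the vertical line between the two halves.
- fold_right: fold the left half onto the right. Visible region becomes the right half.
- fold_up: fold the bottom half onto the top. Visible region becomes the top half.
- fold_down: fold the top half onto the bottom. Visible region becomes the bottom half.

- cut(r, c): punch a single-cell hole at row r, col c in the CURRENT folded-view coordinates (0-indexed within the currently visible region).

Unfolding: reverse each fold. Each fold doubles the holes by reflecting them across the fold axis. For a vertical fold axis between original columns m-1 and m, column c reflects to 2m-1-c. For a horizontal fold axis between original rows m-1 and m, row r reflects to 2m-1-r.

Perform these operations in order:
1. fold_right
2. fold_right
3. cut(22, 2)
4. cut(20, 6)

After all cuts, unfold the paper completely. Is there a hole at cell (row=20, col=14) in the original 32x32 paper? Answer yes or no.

Op 1 fold_right: fold axis v@16; visible region now rows[0,32) x cols[16,32) = 32x16
Op 2 fold_right: fold axis v@24; visible region now rows[0,32) x cols[24,32) = 32x8
Op 3 cut(22, 2): punch at orig (22,26); cuts so far [(22, 26)]; region rows[0,32) x cols[24,32) = 32x8
Op 4 cut(20, 6): punch at orig (20,30); cuts so far [(20, 30), (22, 26)]; region rows[0,32) x cols[24,32) = 32x8
Unfold 1 (reflect across v@24): 4 holes -> [(20, 17), (20, 30), (22, 21), (22, 26)]
Unfold 2 (reflect across v@16): 8 holes -> [(20, 1), (20, 14), (20, 17), (20, 30), (22, 5), (22, 10), (22, 21), (22, 26)]
Holes: [(20, 1), (20, 14), (20, 17), (20, 30), (22, 5), (22, 10), (22, 21), (22, 26)]

Answer: yes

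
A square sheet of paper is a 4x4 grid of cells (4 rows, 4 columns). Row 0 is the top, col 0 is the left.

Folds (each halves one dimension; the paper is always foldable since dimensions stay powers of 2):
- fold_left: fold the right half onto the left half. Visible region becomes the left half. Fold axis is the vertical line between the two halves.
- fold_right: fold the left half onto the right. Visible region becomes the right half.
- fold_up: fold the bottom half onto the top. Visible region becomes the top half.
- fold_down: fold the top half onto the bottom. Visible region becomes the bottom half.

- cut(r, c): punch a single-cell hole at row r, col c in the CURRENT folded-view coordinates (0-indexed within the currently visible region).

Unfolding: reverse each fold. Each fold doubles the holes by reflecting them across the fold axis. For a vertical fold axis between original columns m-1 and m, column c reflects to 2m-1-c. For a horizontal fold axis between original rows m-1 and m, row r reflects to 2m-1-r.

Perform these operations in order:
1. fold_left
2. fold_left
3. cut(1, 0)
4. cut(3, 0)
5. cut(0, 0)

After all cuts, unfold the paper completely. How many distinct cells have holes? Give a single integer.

Answer: 12

Derivation:
Op 1 fold_left: fold axis v@2; visible region now rows[0,4) x cols[0,2) = 4x2
Op 2 fold_left: fold axis v@1; visible region now rows[0,4) x cols[0,1) = 4x1
Op 3 cut(1, 0): punch at orig (1,0); cuts so far [(1, 0)]; region rows[0,4) x cols[0,1) = 4x1
Op 4 cut(3, 0): punch at orig (3,0); cuts so far [(1, 0), (3, 0)]; region rows[0,4) x cols[0,1) = 4x1
Op 5 cut(0, 0): punch at orig (0,0); cuts so far [(0, 0), (1, 0), (3, 0)]; region rows[0,4) x cols[0,1) = 4x1
Unfold 1 (reflect across v@1): 6 holes -> [(0, 0), (0, 1), (1, 0), (1, 1), (3, 0), (3, 1)]
Unfold 2 (reflect across v@2): 12 holes -> [(0, 0), (0, 1), (0, 2), (0, 3), (1, 0), (1, 1), (1, 2), (1, 3), (3, 0), (3, 1), (3, 2), (3, 3)]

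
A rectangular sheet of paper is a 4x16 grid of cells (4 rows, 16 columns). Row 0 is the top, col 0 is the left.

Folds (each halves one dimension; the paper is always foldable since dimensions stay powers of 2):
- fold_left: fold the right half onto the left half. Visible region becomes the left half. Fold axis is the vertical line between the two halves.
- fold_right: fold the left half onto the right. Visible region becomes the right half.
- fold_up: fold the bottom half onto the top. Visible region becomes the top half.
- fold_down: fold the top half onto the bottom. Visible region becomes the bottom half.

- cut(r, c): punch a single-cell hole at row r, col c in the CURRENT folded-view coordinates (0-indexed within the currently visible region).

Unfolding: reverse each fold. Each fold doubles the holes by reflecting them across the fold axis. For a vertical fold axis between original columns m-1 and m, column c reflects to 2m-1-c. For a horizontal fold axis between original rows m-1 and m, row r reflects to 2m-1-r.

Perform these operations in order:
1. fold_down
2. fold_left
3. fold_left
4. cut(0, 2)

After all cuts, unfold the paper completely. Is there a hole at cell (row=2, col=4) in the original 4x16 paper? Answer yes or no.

Answer: no

Derivation:
Op 1 fold_down: fold axis h@2; visible region now rows[2,4) x cols[0,16) = 2x16
Op 2 fold_left: fold axis v@8; visible region now rows[2,4) x cols[0,8) = 2x8
Op 3 fold_left: fold axis v@4; visible region now rows[2,4) x cols[0,4) = 2x4
Op 4 cut(0, 2): punch at orig (2,2); cuts so far [(2, 2)]; region rows[2,4) x cols[0,4) = 2x4
Unfold 1 (reflect across v@4): 2 holes -> [(2, 2), (2, 5)]
Unfold 2 (reflect across v@8): 4 holes -> [(2, 2), (2, 5), (2, 10), (2, 13)]
Unfold 3 (reflect across h@2): 8 holes -> [(1, 2), (1, 5), (1, 10), (1, 13), (2, 2), (2, 5), (2, 10), (2, 13)]
Holes: [(1, 2), (1, 5), (1, 10), (1, 13), (2, 2), (2, 5), (2, 10), (2, 13)]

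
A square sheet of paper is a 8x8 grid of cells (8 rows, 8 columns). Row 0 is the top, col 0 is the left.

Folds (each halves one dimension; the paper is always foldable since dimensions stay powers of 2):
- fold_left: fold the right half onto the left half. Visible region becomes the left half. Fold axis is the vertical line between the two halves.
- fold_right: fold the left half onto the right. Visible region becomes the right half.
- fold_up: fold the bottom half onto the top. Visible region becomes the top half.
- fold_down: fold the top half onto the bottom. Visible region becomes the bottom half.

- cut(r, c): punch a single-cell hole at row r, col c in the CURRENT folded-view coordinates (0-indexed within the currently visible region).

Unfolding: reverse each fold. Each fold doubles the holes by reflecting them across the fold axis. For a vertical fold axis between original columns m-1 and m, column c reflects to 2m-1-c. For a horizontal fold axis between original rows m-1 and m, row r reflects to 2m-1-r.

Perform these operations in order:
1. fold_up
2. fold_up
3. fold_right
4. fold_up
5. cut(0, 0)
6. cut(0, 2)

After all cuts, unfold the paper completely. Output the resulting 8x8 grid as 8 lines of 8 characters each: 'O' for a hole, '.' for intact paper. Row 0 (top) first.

Answer: .O.OO.O.
.O.OO.O.
.O.OO.O.
.O.OO.O.
.O.OO.O.
.O.OO.O.
.O.OO.O.
.O.OO.O.

Derivation:
Op 1 fold_up: fold axis h@4; visible region now rows[0,4) x cols[0,8) = 4x8
Op 2 fold_up: fold axis h@2; visible region now rows[0,2) x cols[0,8) = 2x8
Op 3 fold_right: fold axis v@4; visible region now rows[0,2) x cols[4,8) = 2x4
Op 4 fold_up: fold axis h@1; visible region now rows[0,1) x cols[4,8) = 1x4
Op 5 cut(0, 0): punch at orig (0,4); cuts so far [(0, 4)]; region rows[0,1) x cols[4,8) = 1x4
Op 6 cut(0, 2): punch at orig (0,6); cuts so far [(0, 4), (0, 6)]; region rows[0,1) x cols[4,8) = 1x4
Unfold 1 (reflect across h@1): 4 holes -> [(0, 4), (0, 6), (1, 4), (1, 6)]
Unfold 2 (reflect across v@4): 8 holes -> [(0, 1), (0, 3), (0, 4), (0, 6), (1, 1), (1, 3), (1, 4), (1, 6)]
Unfold 3 (reflect across h@2): 16 holes -> [(0, 1), (0, 3), (0, 4), (0, 6), (1, 1), (1, 3), (1, 4), (1, 6), (2, 1), (2, 3), (2, 4), (2, 6), (3, 1), (3, 3), (3, 4), (3, 6)]
Unfold 4 (reflect across h@4): 32 holes -> [(0, 1), (0, 3), (0, 4), (0, 6), (1, 1), (1, 3), (1, 4), (1, 6), (2, 1), (2, 3), (2, 4), (2, 6), (3, 1), (3, 3), (3, 4), (3, 6), (4, 1), (4, 3), (4, 4), (4, 6), (5, 1), (5, 3), (5, 4), (5, 6), (6, 1), (6, 3), (6, 4), (6, 6), (7, 1), (7, 3), (7, 4), (7, 6)]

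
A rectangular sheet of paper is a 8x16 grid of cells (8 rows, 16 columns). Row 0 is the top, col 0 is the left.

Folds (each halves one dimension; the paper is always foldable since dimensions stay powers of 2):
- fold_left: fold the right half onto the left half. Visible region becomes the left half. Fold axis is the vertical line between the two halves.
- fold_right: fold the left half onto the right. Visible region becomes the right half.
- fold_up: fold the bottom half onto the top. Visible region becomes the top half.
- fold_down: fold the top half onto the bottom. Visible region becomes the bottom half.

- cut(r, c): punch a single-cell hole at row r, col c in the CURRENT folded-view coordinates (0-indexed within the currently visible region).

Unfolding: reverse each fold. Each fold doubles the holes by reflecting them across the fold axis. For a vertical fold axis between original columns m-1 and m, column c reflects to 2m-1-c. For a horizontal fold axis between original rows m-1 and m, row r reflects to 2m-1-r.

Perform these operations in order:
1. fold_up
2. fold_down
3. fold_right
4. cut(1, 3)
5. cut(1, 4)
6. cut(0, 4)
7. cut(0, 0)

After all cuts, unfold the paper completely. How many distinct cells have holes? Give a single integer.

Op 1 fold_up: fold axis h@4; visible region now rows[0,4) x cols[0,16) = 4x16
Op 2 fold_down: fold axis h@2; visible region now rows[2,4) x cols[0,16) = 2x16
Op 3 fold_right: fold axis v@8; visible region now rows[2,4) x cols[8,16) = 2x8
Op 4 cut(1, 3): punch at orig (3,11); cuts so far [(3, 11)]; region rows[2,4) x cols[8,16) = 2x8
Op 5 cut(1, 4): punch at orig (3,12); cuts so far [(3, 11), (3, 12)]; region rows[2,4) x cols[8,16) = 2x8
Op 6 cut(0, 4): punch at orig (2,12); cuts so far [(2, 12), (3, 11), (3, 12)]; region rows[2,4) x cols[8,16) = 2x8
Op 7 cut(0, 0): punch at orig (2,8); cuts so far [(2, 8), (2, 12), (3, 11), (3, 12)]; region rows[2,4) x cols[8,16) = 2x8
Unfold 1 (reflect across v@8): 8 holes -> [(2, 3), (2, 7), (2, 8), (2, 12), (3, 3), (3, 4), (3, 11), (3, 12)]
Unfold 2 (reflect across h@2): 16 holes -> [(0, 3), (0, 4), (0, 11), (0, 12), (1, 3), (1, 7), (1, 8), (1, 12), (2, 3), (2, 7), (2, 8), (2, 12), (3, 3), (3, 4), (3, 11), (3, 12)]
Unfold 3 (reflect across h@4): 32 holes -> [(0, 3), (0, 4), (0, 11), (0, 12), (1, 3), (1, 7), (1, 8), (1, 12), (2, 3), (2, 7), (2, 8), (2, 12), (3, 3), (3, 4), (3, 11), (3, 12), (4, 3), (4, 4), (4, 11), (4, 12), (5, 3), (5, 7), (5, 8), (5, 12), (6, 3), (6, 7), (6, 8), (6, 12), (7, 3), (7, 4), (7, 11), (7, 12)]

Answer: 32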